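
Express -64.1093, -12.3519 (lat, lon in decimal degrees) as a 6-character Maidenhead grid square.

IC35tv

Add 180° to longitude and 90° to latitude: 167.6481, 25.8907.
Field: 167.6481/20 → 8 → I, 25.8907/10 → 2 → C; chars IC.
Square: 7.6481/2 → 3, 5.8907/1 → 5; chars 35.
Subsquare: 1.6481/0.0833333 → 19 → t, 0.8907/0.0416667 → 21 → v; chars tv.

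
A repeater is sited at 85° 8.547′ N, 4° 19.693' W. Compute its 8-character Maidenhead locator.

IR75ud04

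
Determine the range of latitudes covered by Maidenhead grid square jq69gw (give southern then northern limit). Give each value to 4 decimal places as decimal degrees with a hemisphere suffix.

79.9167° N, 79.9583° N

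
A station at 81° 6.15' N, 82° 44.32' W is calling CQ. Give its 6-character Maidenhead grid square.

ER81pc

Add 180° to longitude and 90° to latitude: 97.2613, 171.1025.
Field (20°×10°, letters A–R): lon ⌊97.2613/20⌋ = 4 → E; lat ⌊171.1025/10⌋ = 17 → R.
Square (2°×1°, digits 0–9): lon ⌊17.2613/2⌋ = 8; lat ⌊1.1025/1⌋ = 1.
Subsquare (5′×2.5′, letters a–x): lon ⌊1.2613/0.0833333⌋ = 15 → p; lat ⌊0.1025/0.0416667⌋ = 2 → c.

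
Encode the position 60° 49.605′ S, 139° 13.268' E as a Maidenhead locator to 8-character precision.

PC99oe61

Shift to the Maidenhead origin (180°W, 90°S): lon 319.22113, lat 29.17325.
Field (20°×10°, letters A–R): lon ⌊319.22113/20⌋ = 15 → P; lat ⌊29.17325/10⌋ = 2 → C.
Square (2°×1°, digits 0–9): lon ⌊19.22113/2⌋ = 9; lat ⌊9.17325/1⌋ = 9.
Subsquare (5′×2.5′, letters a–x): lon ⌊1.22113/0.0833333⌋ = 14 → o; lat ⌊0.17325/0.0416667⌋ = 4 → e.
Extended square (30″×15″, digits 0–9): lon ⌊0.05447/0.00833333⌋ = 6; lat ⌊0.00658/0.00416667⌋ = 1.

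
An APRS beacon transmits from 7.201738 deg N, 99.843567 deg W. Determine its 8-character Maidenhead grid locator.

EJ07be88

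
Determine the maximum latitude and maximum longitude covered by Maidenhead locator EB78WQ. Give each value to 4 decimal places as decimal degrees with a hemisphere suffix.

71.2917° S, 84.0833° W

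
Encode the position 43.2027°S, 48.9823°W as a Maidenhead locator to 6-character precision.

Offset from 180°W / 90°S: lon 131.0177°, lat 46.7973°.
Field (20°×10°, letters A–R): lon ⌊131.0177/20⌋ = 6 → G; lat ⌊46.7973/10⌋ = 4 → E.
Square (2°×1°, digits 0–9): lon ⌊11.0177/2⌋ = 5; lat ⌊6.7973/1⌋ = 6.
Subsquare (5′×2.5′, letters a–x): lon ⌊1.0177/0.0833333⌋ = 12 → m; lat ⌊0.7973/0.0416667⌋ = 19 → t.

GE56mt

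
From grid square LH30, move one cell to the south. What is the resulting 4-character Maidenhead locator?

LG39

Latitude square 0; −1 → -1, wraps to 9, carry into field.
Latitude field H = 7; −1 → 6 = G.
The longitude characters are unchanged.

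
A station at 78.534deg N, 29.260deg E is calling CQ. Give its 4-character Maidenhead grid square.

KQ48

Offset from 180°W / 90°S: lon 209.26°, lat 168.53°.
Field: 209.26/20 → 10 → K, 168.53/10 → 16 → Q; chars KQ.
Square: 9.26/2 → 4, 8.53/1 → 8; chars 48.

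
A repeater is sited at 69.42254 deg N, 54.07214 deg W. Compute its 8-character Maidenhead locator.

GP29xk11

Shift to the Maidenhead origin (180°W, 90°S): lon 125.92786, lat 159.42254.
Field (20°×10°, letters A–R): 125.92786/20 → 6 → G, 159.42254/10 → 15 → P; chars GP.
Square (2°×1°, digits 0–9): 5.92786/2 → 2, 9.42254/1 → 9; chars 29.
Subsquare (5′×2.5′, letters a–x): 1.92786/0.0833333 → 23 → x, 0.42254/0.0416667 → 10 → k; chars xk.
Extended square (30″×15″, digits 0–9): 0.01119/0.00833333 → 1, 0.00587/0.00416667 → 1; chars 11.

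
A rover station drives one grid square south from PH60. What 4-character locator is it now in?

PG69

Latitude square 0; −1 → -1, wraps to 9, carry into field.
Latitude field H = 7; −1 → 6 = G.
The longitude characters are unchanged.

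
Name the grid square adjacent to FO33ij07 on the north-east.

FO33ij18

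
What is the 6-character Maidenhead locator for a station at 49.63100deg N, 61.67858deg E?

Add 180° to longitude and 90° to latitude: 241.6786, 139.6310.
Field: 241.6786/20 → 12 → M, 139.6310/10 → 13 → N; chars MN.
Square: 1.6786/2 → 0, 9.6310/1 → 9; chars 09.
Subsquare: 1.6786/0.0833333 → 20 → u, 0.6310/0.0416667 → 15 → p; chars up.

MN09up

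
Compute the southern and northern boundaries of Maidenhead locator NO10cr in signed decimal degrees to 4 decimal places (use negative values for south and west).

Field N=13, O=14: +13·20° lon, +14·10° lat → SW at lon 80°, lat 50°.
Square 1, 0: +1·2° lon, +0·1° lat → SW at lon 82°, lat 50°.
Subsquare c=2, r=17: +2·0.0833333° lon, +17·0.0416667° lat → SW at lon 82.1667°, lat 50.7083°.
Cell spans 0.0833333° lon × 0.0416667° lat.
south 50.7083, north 50.7500.

50.7083, 50.7500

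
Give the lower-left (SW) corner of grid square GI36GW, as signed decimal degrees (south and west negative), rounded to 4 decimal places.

Field G=6, I=8: +6·20° lon, +8·10° lat → SW at lon -60°, lat -10°.
Square 3, 6: +3·2° lon, +6·1° lat → SW at lon -54°, lat -4°.
Subsquare g=6, w=22: +6·0.0833333° lon, +22·0.0416667° lat → SW at lon -53.5°, lat -3.08333°.
latitude -3.0833, longitude -53.5000.

-3.0833, -53.5000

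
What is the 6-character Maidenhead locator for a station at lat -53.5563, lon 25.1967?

Add 180° to longitude and 90° to latitude: 205.1967, 36.4437.
Field: lon ⌊205.1967/20⌋ = 10 → K; lat ⌊36.4437/10⌋ = 3 → D.
Square: lon ⌊5.1967/2⌋ = 2; lat ⌊6.4437/1⌋ = 6.
Subsquare: lon ⌊1.1967/0.0833333⌋ = 14 → o; lat ⌊0.4437/0.0416667⌋ = 10 → k.

KD26ok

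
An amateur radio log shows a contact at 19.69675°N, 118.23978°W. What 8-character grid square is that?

DK09vq17

Offset from 180°W / 90°S: lon 61.76022°, lat 109.69675°.
Field: lon ⌊61.76022/20⌋ = 3 → D; lat ⌊109.69675/10⌋ = 10 → K.
Square: lon ⌊1.76022/2⌋ = 0; lat ⌊9.69675/1⌋ = 9.
Subsquare: lon ⌊1.76022/0.0833333⌋ = 21 → v; lat ⌊0.69675/0.0416667⌋ = 16 → q.
Extended square: lon ⌊0.01022/0.00833333⌋ = 1; lat ⌊0.03008/0.00416667⌋ = 7.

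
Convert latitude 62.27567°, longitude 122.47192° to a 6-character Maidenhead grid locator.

PP12fg

Add 180° to longitude and 90° to latitude: 302.4719, 152.2757.
Field: 302.4719/20 → 15 → P, 152.2757/10 → 15 → P; chars PP.
Square: 2.4719/2 → 1, 2.2757/1 → 2; chars 12.
Subsquare: 0.4719/0.0833333 → 5 → f, 0.2757/0.0416667 → 6 → g; chars fg.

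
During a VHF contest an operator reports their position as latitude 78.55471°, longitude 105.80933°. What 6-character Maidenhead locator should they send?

OQ28vn

Add 180° to longitude and 90° to latitude: 285.8093, 168.5547.
Field: lon ⌊285.8093/20⌋ = 14 → O; lat ⌊168.5547/10⌋ = 16 → Q.
Square: lon ⌊5.8093/2⌋ = 2; lat ⌊8.5547/1⌋ = 8.
Subsquare: lon ⌊1.8093/0.0833333⌋ = 21 → v; lat ⌊0.5547/0.0416667⌋ = 13 → n.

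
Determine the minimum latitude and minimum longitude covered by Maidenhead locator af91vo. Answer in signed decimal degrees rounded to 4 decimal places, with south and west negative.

-38.4167, -160.2500

Field A=0, F=5: +0·20° lon, +5·10° lat → SW at lon -180°, lat -40°.
Square 9, 1: +9·2° lon, +1·1° lat → SW at lon -162°, lat -39°.
Subsquare v=21, o=14: +21·0.0833333° lon, +14·0.0416667° lat → SW at lon -160.25°, lat -38.4167°.
latitude -38.4167, longitude -160.2500.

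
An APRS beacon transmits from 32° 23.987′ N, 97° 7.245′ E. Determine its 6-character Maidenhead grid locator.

NM82nj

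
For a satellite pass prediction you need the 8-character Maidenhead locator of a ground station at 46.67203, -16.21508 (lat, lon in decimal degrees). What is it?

Add 180° to longitude and 90° to latitude: 163.78492, 136.67203.
Field (20°×10°, letters A–R): 163.78492/20 → 8 → I, 136.67203/10 → 13 → N; chars IN.
Square (2°×1°, digits 0–9): 3.78492/2 → 1, 6.67203/1 → 6; chars 16.
Subsquare (5′×2.5′, letters a–x): 1.78492/0.0833333 → 21 → v, 0.67203/0.0416667 → 16 → q; chars vq.
Extended square (30″×15″, digits 0–9): 0.03492/0.00833333 → 4, 0.00536/0.00416667 → 1; chars 41.

IN16vq41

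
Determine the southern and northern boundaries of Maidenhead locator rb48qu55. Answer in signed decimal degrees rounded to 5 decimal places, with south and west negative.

Field R=17, B=1: +17·20° lon, +1·10° lat → SW at lon 160°, lat -80°.
Square 4, 8: +4·2° lon, +8·1° lat → SW at lon 168°, lat -72°.
Subsquare q=16, u=20: +16·0.0833333° lon, +20·0.0416667° lat → SW at lon 169.333°, lat -71.1667°.
Extended square 5, 5: +5·0.00833333° lon, +5·0.00416667° lat → SW at lon 169.375°, lat -71.1458°.
Cell spans 0.00833333° lon × 0.00416667° lat.
south -71.14583, north -71.14167.

-71.14583, -71.14167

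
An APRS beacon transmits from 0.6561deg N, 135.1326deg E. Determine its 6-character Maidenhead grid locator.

Add 180° to longitude and 90° to latitude: 315.1326, 90.6561.
Field: lon ⌊315.1326/20⌋ = 15 → P; lat ⌊90.6561/10⌋ = 9 → J.
Square: lon ⌊15.1326/2⌋ = 7; lat ⌊0.6561/1⌋ = 0.
Subsquare: lon ⌊1.1326/0.0833333⌋ = 13 → n; lat ⌊0.6561/0.0416667⌋ = 15 → p.

PJ70np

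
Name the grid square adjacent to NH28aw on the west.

Longitude subsquare a = 0; −1 → -1, wraps to 23 = x, carry into square.
Longitude square 2; −1 → 1.
The latitude characters are unchanged.

NH18xw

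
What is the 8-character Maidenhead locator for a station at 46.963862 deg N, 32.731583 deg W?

HN36px21

Offset from 180°W / 90°S: lon 147.26842°, lat 136.96386°.
Field: 147.26842/20 → 7 → H, 136.96386/10 → 13 → N; chars HN.
Square: 7.26842/2 → 3, 6.96386/1 → 6; chars 36.
Subsquare: 1.26842/0.0833333 → 15 → p, 0.96386/0.0416667 → 23 → x; chars px.
Extended square: 0.01842/0.00833333 → 2, 0.00553/0.00416667 → 1; chars 21.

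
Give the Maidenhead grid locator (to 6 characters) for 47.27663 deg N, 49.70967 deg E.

Add 180° to longitude and 90° to latitude: 229.7097, 137.2766.
Field: lon ⌊229.7097/20⌋ = 11 → L; lat ⌊137.2766/10⌋ = 13 → N.
Square: lon ⌊9.7097/2⌋ = 4; lat ⌊7.2766/1⌋ = 7.
Subsquare: lon ⌊1.7097/0.0833333⌋ = 20 → u; lat ⌊0.2766/0.0416667⌋ = 6 → g.

LN47ug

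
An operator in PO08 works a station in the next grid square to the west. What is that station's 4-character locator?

OO98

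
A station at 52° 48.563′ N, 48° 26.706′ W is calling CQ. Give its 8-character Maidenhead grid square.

GO52st64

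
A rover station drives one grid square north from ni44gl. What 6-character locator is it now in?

NI44gm

Latitude subsquare l = 11; +1 → 12 = m.
The longitude characters are unchanged.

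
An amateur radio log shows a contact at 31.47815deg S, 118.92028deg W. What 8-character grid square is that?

Offset from 180°W / 90°S: lon 61.07972°, lat 58.52185°.
Field: lon ⌊61.07972/20⌋ = 3 → D; lat ⌊58.52185/10⌋ = 5 → F.
Square: lon ⌊1.07972/2⌋ = 0; lat ⌊8.52185/1⌋ = 8.
Subsquare: lon ⌊1.07972/0.0833333⌋ = 12 → m; lat ⌊0.52185/0.0416667⌋ = 12 → m.
Extended square: lon ⌊0.07972/0.00833333⌋ = 9; lat ⌊0.02185/0.00416667⌋ = 5.

DF08mm95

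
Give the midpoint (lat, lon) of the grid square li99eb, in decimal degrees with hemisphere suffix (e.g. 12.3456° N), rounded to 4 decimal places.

0.9375° S, 58.3750° E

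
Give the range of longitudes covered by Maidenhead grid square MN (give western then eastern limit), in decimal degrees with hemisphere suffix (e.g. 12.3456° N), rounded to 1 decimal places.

60.0° E, 80.0° E

Field M=12, N=13: +12·20° lon, +13·10° lat → SW at lon 60°, lat 40°.
Cell spans 20° lon × 10° lat.
west 60.0° E, east 80.0° E.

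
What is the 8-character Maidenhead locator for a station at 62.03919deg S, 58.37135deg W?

GC07tx50

Add 180° to longitude and 90° to latitude: 121.62865, 27.96081.
Field: 121.62865/20 → 6 → G, 27.96081/10 → 2 → C; chars GC.
Square: 1.62865/2 → 0, 7.96081/1 → 7; chars 07.
Subsquare: 1.62865/0.0833333 → 19 → t, 0.96081/0.0416667 → 23 → x; chars tx.
Extended square: 0.04532/0.00833333 → 5, 0.00248/0.00416667 → 0; chars 50.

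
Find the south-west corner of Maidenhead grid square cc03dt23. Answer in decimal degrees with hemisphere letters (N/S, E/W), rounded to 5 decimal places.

66.19583° S, 139.73333° W

Field C=2, C=2: +2·20° lon, +2·10° lat → SW at lon -140°, lat -70°.
Square 0, 3: +0·2° lon, +3·1° lat → SW at lon -140°, lat -67°.
Subsquare d=3, t=19: +3·0.0833333° lon, +19·0.0416667° lat → SW at lon -139.75°, lat -66.2083°.
Extended square 2, 3: +2·0.00833333° lon, +3·0.00416667° lat → SW at lon -139.733°, lat -66.1958°.
latitude 66.19583° S, longitude 139.73333° W.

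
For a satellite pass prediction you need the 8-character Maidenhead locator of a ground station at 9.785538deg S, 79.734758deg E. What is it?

Shift to the Maidenhead origin (180°W, 90°S): lon 259.73476, lat 80.21446.
Field (20°×10°, letters A–R): 259.73476/20 → 12 → M, 80.21446/10 → 8 → I; chars MI.
Square (2°×1°, digits 0–9): 19.73476/2 → 9, 0.21446/1 → 0; chars 90.
Subsquare (5′×2.5′, letters a–x): 1.73476/0.0833333 → 20 → u, 0.21446/0.0416667 → 5 → f; chars uf.
Extended square (30″×15″, digits 0–9): 0.06809/0.00833333 → 8, 0.00613/0.00416667 → 1; chars 81.

MI90uf81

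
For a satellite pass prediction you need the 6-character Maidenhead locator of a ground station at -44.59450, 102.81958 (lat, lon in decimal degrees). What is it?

Shift to the Maidenhead origin (180°W, 90°S): lon 282.8196, lat 45.4055.
Field: 282.8196/20 → 14 → O, 45.4055/10 → 4 → E; chars OE.
Square: 2.8196/2 → 1, 5.4055/1 → 5; chars 15.
Subsquare: 0.8196/0.0833333 → 9 → j, 0.4055/0.0416667 → 9 → j; chars jj.

OE15jj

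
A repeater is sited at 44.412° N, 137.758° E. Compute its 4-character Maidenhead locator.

PN84

Add 180° to longitude and 90° to latitude: 317.76, 134.41.
Field: 317.76/20 → 15 → P, 134.41/10 → 13 → N; chars PN.
Square: 17.76/2 → 8, 4.41/1 → 4; chars 84.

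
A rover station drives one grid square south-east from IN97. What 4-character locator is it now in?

JN06

Longitude square 9; +1 → 10, wraps to 0, carry into field.
Longitude field I = 8; +1 → 9 = J.
Latitude square 7; −1 → 6.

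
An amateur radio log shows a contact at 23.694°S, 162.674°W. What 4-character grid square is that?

Shift to the Maidenhead origin (180°W, 90°S): lon 17.33, lat 66.31.
Field (20°×10°, letters A–R): lon ⌊17.33/20⌋ = 0 → A; lat ⌊66.31/10⌋ = 6 → G.
Square (2°×1°, digits 0–9): lon ⌊17.33/2⌋ = 8; lat ⌊6.31/1⌋ = 6.

AG86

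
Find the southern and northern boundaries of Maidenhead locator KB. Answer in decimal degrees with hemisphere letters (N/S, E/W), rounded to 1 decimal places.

80.0° S, 70.0° S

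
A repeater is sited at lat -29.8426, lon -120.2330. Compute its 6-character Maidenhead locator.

CG90vd

Shift to the Maidenhead origin (180°W, 90°S): lon 59.7670, lat 60.1574.
Field (20°×10°, letters A–R): 59.7670/20 → 2 → C, 60.1574/10 → 6 → G; chars CG.
Square (2°×1°, digits 0–9): 19.7670/2 → 9, 0.1574/1 → 0; chars 90.
Subsquare (5′×2.5′, letters a–x): 1.7670/0.0833333 → 21 → v, 0.1574/0.0416667 → 3 → d; chars vd.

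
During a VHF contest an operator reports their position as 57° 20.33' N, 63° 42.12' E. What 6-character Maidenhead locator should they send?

Add 180° to longitude and 90° to latitude: 243.7020, 147.3388.
Field (20°×10°, letters A–R): lon ⌊243.7020/20⌋ = 12 → M; lat ⌊147.3388/10⌋ = 14 → O.
Square (2°×1°, digits 0–9): lon ⌊3.7020/2⌋ = 1; lat ⌊7.3388/1⌋ = 7.
Subsquare (5′×2.5′, letters a–x): lon ⌊1.7020/0.0833333⌋ = 20 → u; lat ⌊0.3388/0.0416667⌋ = 8 → i.

MO17ui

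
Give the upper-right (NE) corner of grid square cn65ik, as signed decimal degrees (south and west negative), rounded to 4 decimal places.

45.4583, -127.2500

Field C=2, N=13: +2·20° lon, +13·10° lat → SW at lon -140°, lat 40°.
Square 6, 5: +6·2° lon, +5·1° lat → SW at lon -128°, lat 45°.
Subsquare i=8, k=10: +8·0.0833333° lon, +10·0.0416667° lat → SW at lon -127.333°, lat 45.4167°.
Cell spans 0.0833333° lon × 0.0416667° lat. NE corner is SW corner plus one full cell.
latitude 45.4583, longitude -127.2500.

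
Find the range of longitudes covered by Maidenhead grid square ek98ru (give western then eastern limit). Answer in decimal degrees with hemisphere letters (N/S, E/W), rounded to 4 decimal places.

80.5833° W, 80.5000° W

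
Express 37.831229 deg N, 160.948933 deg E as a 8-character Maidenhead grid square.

RM07lt39

Shift to the Maidenhead origin (180°W, 90°S): lon 340.94893, lat 127.83123.
Field: 340.94893/20 → 17 → R, 127.83123/10 → 12 → M; chars RM.
Square: 0.94893/2 → 0, 7.83123/1 → 7; chars 07.
Subsquare: 0.94893/0.0833333 → 11 → l, 0.83123/0.0416667 → 19 → t; chars lt.
Extended square: 0.03227/0.00833333 → 3, 0.03956/0.00416667 → 9; chars 39.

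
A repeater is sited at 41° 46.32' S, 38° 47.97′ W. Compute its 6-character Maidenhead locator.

HE08of

Offset from 180°W / 90°S: lon 141.2005°, lat 48.2280°.
Field: 141.2005/20 → 7 → H, 48.2280/10 → 4 → E; chars HE.
Square: 1.2005/2 → 0, 8.2280/1 → 8; chars 08.
Subsquare: 1.2005/0.0833333 → 14 → o, 0.2280/0.0416667 → 5 → f; chars of.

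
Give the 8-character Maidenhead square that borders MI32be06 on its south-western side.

Longitude extended square 0; −1 → -1, wraps to 9, carry into subsquare.
Longitude subsquare b = 1; −1 → 0 = a.
Latitude extended square 6; −1 → 5.

MI32ae95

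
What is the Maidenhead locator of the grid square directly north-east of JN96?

Longitude square 9; +1 → 10, wraps to 0, carry into field.
Longitude field J = 9; +1 → 10 = K.
Latitude square 6; +1 → 7.

KN07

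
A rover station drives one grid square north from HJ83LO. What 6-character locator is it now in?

HJ83lp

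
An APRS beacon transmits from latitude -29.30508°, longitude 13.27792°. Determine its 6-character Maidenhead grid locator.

JG60pq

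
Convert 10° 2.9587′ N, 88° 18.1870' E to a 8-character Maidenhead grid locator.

Shift to the Maidenhead origin (180°W, 90°S): lon 268.30312, lat 100.04931.
Field: 268.30312/20 → 13 → N, 100.04931/10 → 10 → K; chars NK.
Square: 8.30312/2 → 4, 0.04931/1 → 0; chars 40.
Subsquare: 0.30312/0.0833333 → 3 → d, 0.04931/0.0416667 → 1 → b; chars db.
Extended square: 0.05312/0.00833333 → 6, 0.00765/0.00416667 → 1; chars 61.

NK40db61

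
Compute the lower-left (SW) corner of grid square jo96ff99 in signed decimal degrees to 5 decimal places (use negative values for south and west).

56.24583, 18.49167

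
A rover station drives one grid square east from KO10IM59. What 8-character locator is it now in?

KO10im69

Longitude extended square 5; +1 → 6.
The latitude characters are unchanged.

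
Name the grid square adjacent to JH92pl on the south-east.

Longitude subsquare p = 15; +1 → 16 = q.
Latitude subsquare l = 11; −1 → 10 = k.

JH92qk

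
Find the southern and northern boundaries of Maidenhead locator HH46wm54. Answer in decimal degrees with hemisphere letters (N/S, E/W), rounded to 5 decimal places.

13.48333° S, 13.47917° S

Field H=7, H=7: +7·20° lon, +7·10° lat → SW at lon -40°, lat -20°.
Square 4, 6: +4·2° lon, +6·1° lat → SW at lon -32°, lat -14°.
Subsquare w=22, m=12: +22·0.0833333° lon, +12·0.0416667° lat → SW at lon -30.1667°, lat -13.5°.
Extended square 5, 4: +5·0.00833333° lon, +4·0.00416667° lat → SW at lon -30.125°, lat -13.4833°.
Cell spans 0.00833333° lon × 0.00416667° lat.
south 13.48333° S, north 13.47917° S.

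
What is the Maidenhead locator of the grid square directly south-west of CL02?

BL91

Longitude square 0; −1 → -1, wraps to 9, carry into field.
Longitude field C = 2; −1 → 1 = B.
Latitude square 2; −1 → 1.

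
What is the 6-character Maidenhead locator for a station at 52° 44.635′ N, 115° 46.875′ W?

DO22cr

Add 180° to longitude and 90° to latitude: 64.2188, 142.7439.
Field: lon ⌊64.2188/20⌋ = 3 → D; lat ⌊142.7439/10⌋ = 14 → O.
Square: lon ⌊4.2188/2⌋ = 2; lat ⌊2.7439/1⌋ = 2.
Subsquare: lon ⌊0.2188/0.0833333⌋ = 2 → c; lat ⌊0.7439/0.0416667⌋ = 17 → r.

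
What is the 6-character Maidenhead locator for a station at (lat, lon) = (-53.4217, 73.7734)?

MD66vn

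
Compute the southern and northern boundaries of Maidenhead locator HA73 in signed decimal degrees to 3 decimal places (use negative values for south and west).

Field H=7, A=0: +7·20° lon, +0·10° lat → SW at lon -40°, lat -90°.
Square 7, 3: +7·2° lon, +3·1° lat → SW at lon -26°, lat -87°.
Cell spans 2° lon × 1° lat.
south -87.000, north -86.000.

-87.000, -86.000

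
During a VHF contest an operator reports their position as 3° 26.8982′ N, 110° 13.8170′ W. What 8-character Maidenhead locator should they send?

DJ43vk27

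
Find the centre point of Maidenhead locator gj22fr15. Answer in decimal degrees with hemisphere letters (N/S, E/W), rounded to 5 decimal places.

2.73125° N, 55.57083° W

Field G=6, J=9: +6·20° lon, +9·10° lat → SW at lon -60°, lat 0°.
Square 2, 2: +2·2° lon, +2·1° lat → SW at lon -56°, lat 2°.
Subsquare f=5, r=17: +5·0.0833333° lon, +17·0.0416667° lat → SW at lon -55.5833°, lat 2.70833°.
Extended square 1, 5: +1·0.00833333° lon, +5·0.00416667° lat → SW at lon -55.575°, lat 2.72917°.
Cell spans 0.00833333° lon × 0.00416667° lat. Centre is SW corner plus half of each.
latitude 2.73125° N, longitude 55.57083° W.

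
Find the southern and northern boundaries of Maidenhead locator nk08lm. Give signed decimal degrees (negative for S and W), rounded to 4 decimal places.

18.5000, 18.5417

Field N=13, K=10: +13·20° lon, +10·10° lat → SW at lon 80°, lat 10°.
Square 0, 8: +0·2° lon, +8·1° lat → SW at lon 80°, lat 18°.
Subsquare l=11, m=12: +11·0.0833333° lon, +12·0.0416667° lat → SW at lon 80.9167°, lat 18.5°.
Cell spans 0.0833333° lon × 0.0416667° lat.
south 18.5000, north 18.5417.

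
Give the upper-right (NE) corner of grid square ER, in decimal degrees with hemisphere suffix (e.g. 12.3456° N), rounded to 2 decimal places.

90.00° N, 80.00° W

Field E=4, R=17: +4·20° lon, +17·10° lat → SW at lon -100°, lat 80°.
Cell spans 20° lon × 10° lat. NE corner is SW corner plus one full cell.
latitude 90.00° N, longitude 80.00° W.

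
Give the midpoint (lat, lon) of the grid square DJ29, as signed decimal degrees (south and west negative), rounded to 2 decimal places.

9.50, -115.00

Field D=3, J=9: +3·20° lon, +9·10° lat → SW at lon -120°, lat 0°.
Square 2, 9: +2·2° lon, +9·1° lat → SW at lon -116°, lat 9°.
Cell spans 2° lon × 1° lat. Centre is SW corner plus half of each.
latitude 9.50, longitude -115.00.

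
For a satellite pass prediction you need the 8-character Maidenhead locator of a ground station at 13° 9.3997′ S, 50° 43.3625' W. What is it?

GH46pu32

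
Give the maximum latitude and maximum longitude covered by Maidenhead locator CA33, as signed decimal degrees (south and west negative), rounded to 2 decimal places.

-86.00, -132.00

Field C=2, A=0: +2·20° lon, +0·10° lat → SW at lon -140°, lat -90°.
Square 3, 3: +3·2° lon, +3·1° lat → SW at lon -134°, lat -87°.
Cell spans 2° lon × 1° lat. NE corner is SW corner plus one full cell.
latitude -86.00, longitude -132.00.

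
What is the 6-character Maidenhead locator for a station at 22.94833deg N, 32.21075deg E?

Add 180° to longitude and 90° to latitude: 212.2107, 112.9483.
Field: 212.2107/20 → 10 → K, 112.9483/10 → 11 → L; chars KL.
Square: 12.2107/2 → 6, 2.9483/1 → 2; chars 62.
Subsquare: 0.2107/0.0833333 → 2 → c, 0.9483/0.0416667 → 22 → w; chars cw.

KL62cw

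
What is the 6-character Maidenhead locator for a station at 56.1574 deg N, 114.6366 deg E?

Add 180° to longitude and 90° to latitude: 294.6366, 146.1574.
Field: lon ⌊294.6366/20⌋ = 14 → O; lat ⌊146.1574/10⌋ = 14 → O.
Square: lon ⌊14.6366/2⌋ = 7; lat ⌊6.1574/1⌋ = 6.
Subsquare: lon ⌊0.6366/0.0833333⌋ = 7 → h; lat ⌊0.1574/0.0416667⌋ = 3 → d.

OO76hd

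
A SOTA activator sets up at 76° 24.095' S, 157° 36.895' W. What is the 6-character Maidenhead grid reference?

Offset from 180°W / 90°S: lon 22.3851°, lat 13.5984°.
Field: lon ⌊22.3851/20⌋ = 1 → B; lat ⌊13.5984/10⌋ = 1 → B.
Square: lon ⌊2.3851/2⌋ = 1; lat ⌊3.5984/1⌋ = 3.
Subsquare: lon ⌊0.3851/0.0833333⌋ = 4 → e; lat ⌊0.5984/0.0416667⌋ = 14 → o.

BB13eo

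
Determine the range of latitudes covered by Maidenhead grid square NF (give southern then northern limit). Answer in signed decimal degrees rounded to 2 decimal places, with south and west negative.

Field N=13, F=5: +13·20° lon, +5·10° lat → SW at lon 80°, lat -40°.
Cell spans 20° lon × 10° lat.
south -40.00, north -30.00.

-40.00, -30.00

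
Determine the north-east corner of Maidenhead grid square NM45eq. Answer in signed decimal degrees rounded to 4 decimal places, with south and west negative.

35.7083, 88.4167

Field N=13, M=12: +13·20° lon, +12·10° lat → SW at lon 80°, lat 30°.
Square 4, 5: +4·2° lon, +5·1° lat → SW at lon 88°, lat 35°.
Subsquare e=4, q=16: +4·0.0833333° lon, +16·0.0416667° lat → SW at lon 88.3333°, lat 35.6667°.
Cell spans 0.0833333° lon × 0.0416667° lat. NE corner is SW corner plus one full cell.
latitude 35.7083, longitude 88.4167.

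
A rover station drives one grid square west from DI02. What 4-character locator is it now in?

CI92

Longitude square 0; −1 → -1, wraps to 9, carry into field.
Longitude field D = 3; −1 → 2 = C.
The latitude characters are unchanged.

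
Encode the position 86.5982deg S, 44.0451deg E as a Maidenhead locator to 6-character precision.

Add 180° to longitude and 90° to latitude: 224.0451, 3.4018.
Field: lon ⌊224.0451/20⌋ = 11 → L; lat ⌊3.4018/10⌋ = 0 → A.
Square: lon ⌊4.0451/2⌋ = 2; lat ⌊3.4018/1⌋ = 3.
Subsquare: lon ⌊0.0451/0.0833333⌋ = 0 → a; lat ⌊0.4018/0.0416667⌋ = 9 → j.

LA23aj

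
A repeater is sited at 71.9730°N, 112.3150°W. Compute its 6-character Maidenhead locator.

DQ31ux

Offset from 180°W / 90°S: lon 67.6850°, lat 161.9730°.
Field: lon ⌊67.6850/20⌋ = 3 → D; lat ⌊161.9730/10⌋ = 16 → Q.
Square: lon ⌊7.6850/2⌋ = 3; lat ⌊1.9730/1⌋ = 1.
Subsquare: lon ⌊1.6850/0.0833333⌋ = 20 → u; lat ⌊0.9730/0.0416667⌋ = 23 → x.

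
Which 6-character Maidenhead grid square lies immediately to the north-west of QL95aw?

QL85xx

Longitude subsquare a = 0; −1 → -1, wraps to 23 = x, carry into square.
Longitude square 9; −1 → 8.
Latitude subsquare w = 22; +1 → 23 = x.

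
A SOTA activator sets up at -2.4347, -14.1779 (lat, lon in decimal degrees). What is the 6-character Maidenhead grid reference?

Shift to the Maidenhead origin (180°W, 90°S): lon 165.8221, lat 87.5653.
Field: 165.8221/20 → 8 → I, 87.5653/10 → 8 → I; chars II.
Square: 5.8221/2 → 2, 7.5653/1 → 7; chars 27.
Subsquare: 1.8221/0.0833333 → 21 → v, 0.5653/0.0416667 → 13 → n; chars vn.

II27vn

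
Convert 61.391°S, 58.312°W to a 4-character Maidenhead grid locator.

GC08

Offset from 180°W / 90°S: lon 121.69°, lat 28.61°.
Field: lon ⌊121.69/20⌋ = 6 → G; lat ⌊28.61/10⌋ = 2 → C.
Square: lon ⌊1.69/2⌋ = 0; lat ⌊8.61/1⌋ = 8.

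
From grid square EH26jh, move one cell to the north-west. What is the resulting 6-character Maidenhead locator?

EH26ii

Longitude subsquare j = 9; −1 → 8 = i.
Latitude subsquare h = 7; +1 → 8 = i.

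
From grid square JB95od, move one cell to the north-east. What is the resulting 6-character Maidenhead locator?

Longitude subsquare o = 14; +1 → 15 = p.
Latitude subsquare d = 3; +1 → 4 = e.

JB95pe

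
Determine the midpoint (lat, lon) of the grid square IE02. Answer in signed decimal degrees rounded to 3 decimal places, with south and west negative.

Field I=8, E=4: +8·20° lon, +4·10° lat → SW at lon -20°, lat -50°.
Square 0, 2: +0·2° lon, +2·1° lat → SW at lon -20°, lat -48°.
Cell spans 2° lon × 1° lat. Centre is SW corner plus half of each.
latitude -47.500, longitude -19.000.

-47.500, -19.000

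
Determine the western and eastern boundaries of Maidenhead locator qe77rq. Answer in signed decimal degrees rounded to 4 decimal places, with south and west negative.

Field Q=16, E=4: +16·20° lon, +4·10° lat → SW at lon 140°, lat -50°.
Square 7, 7: +7·2° lon, +7·1° lat → SW at lon 154°, lat -43°.
Subsquare r=17, q=16: +17·0.0833333° lon, +16·0.0416667° lat → SW at lon 155.417°, lat -42.3333°.
Cell spans 0.0833333° lon × 0.0416667° lat.
west 155.4167, east 155.5000.

155.4167, 155.5000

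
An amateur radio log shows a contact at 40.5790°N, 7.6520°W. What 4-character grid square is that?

Shift to the Maidenhead origin (180°W, 90°S): lon 172.35, lat 130.58.
Field: 172.35/20 → 8 → I, 130.58/10 → 13 → N; chars IN.
Square: 12.35/2 → 6, 0.58/1 → 0; chars 60.

IN60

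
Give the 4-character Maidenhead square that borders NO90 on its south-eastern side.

ON09

Longitude square 9; +1 → 10, wraps to 0, carry into field.
Longitude field N = 13; +1 → 14 = O.
Latitude square 0; −1 → -1, wraps to 9, carry into field.
Latitude field O = 14; −1 → 13 = N.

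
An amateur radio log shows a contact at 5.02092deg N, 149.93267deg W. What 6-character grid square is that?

BJ55aa

Shift to the Maidenhead origin (180°W, 90°S): lon 30.0673, lat 95.0209.
Field (20°×10°, letters A–R): 30.0673/20 → 1 → B, 95.0209/10 → 9 → J; chars BJ.
Square (2°×1°, digits 0–9): 10.0673/2 → 5, 5.0209/1 → 5; chars 55.
Subsquare (5′×2.5′, letters a–x): 0.0673/0.0833333 → 0 → a, 0.0209/0.0416667 → 0 → a; chars aa.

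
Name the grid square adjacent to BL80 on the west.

BL70

Longitude square 8; −1 → 7.
The latitude characters are unchanged.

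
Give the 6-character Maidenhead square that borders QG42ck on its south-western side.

Longitude subsquare c = 2; −1 → 1 = b.
Latitude subsquare k = 10; −1 → 9 = j.

QG42bj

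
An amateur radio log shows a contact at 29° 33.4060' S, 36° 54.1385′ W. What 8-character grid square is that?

Offset from 180°W / 90°S: lon 143.09769°, lat 60.44323°.
Field (20°×10°, letters A–R): 143.09769/20 → 7 → H, 60.44323/10 → 6 → G; chars HG.
Square (2°×1°, digits 0–9): 3.09769/2 → 1, 0.44323/1 → 0; chars 10.
Subsquare (5′×2.5′, letters a–x): 1.09769/0.0833333 → 13 → n, 0.44323/0.0416667 → 10 → k; chars nk.
Extended square (30″×15″, digits 0–9): 0.01436/0.00833333 → 1, 0.02657/0.00416667 → 6; chars 16.

HG10nk16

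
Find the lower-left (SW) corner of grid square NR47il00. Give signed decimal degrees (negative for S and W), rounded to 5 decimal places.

Field N=13, R=17: +13·20° lon, +17·10° lat → SW at lon 80°, lat 80°.
Square 4, 7: +4·2° lon, +7·1° lat → SW at lon 88°, lat 87°.
Subsquare i=8, l=11: +8·0.0833333° lon, +11·0.0416667° lat → SW at lon 88.6667°, lat 87.4583°.
Extended square 0, 0: +0·0.00833333° lon, +0·0.00416667° lat → SW at lon 88.6667°, lat 87.4583°.
latitude 87.45833, longitude 88.66667.

87.45833, 88.66667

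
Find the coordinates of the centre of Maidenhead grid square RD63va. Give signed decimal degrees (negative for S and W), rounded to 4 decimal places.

Field R=17, D=3: +17·20° lon, +3·10° lat → SW at lon 160°, lat -60°.
Square 6, 3: +6·2° lon, +3·1° lat → SW at lon 172°, lat -57°.
Subsquare v=21, a=0: +21·0.0833333° lon, +0·0.0416667° lat → SW at lon 173.75°, lat -57°.
Cell spans 0.0833333° lon × 0.0416667° lat. Centre is SW corner plus half of each.
latitude -56.9792, longitude 173.7917.

-56.9792, 173.7917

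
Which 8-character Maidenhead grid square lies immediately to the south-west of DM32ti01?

Longitude extended square 0; −1 → -1, wraps to 9, carry into subsquare.
Longitude subsquare t = 19; −1 → 18 = s.
Latitude extended square 1; −1 → 0.

DM32si90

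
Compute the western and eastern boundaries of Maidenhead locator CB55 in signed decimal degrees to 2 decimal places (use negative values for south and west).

-130.00, -128.00

Field C=2, B=1: +2·20° lon, +1·10° lat → SW at lon -140°, lat -80°.
Square 5, 5: +5·2° lon, +5·1° lat → SW at lon -130°, lat -75°.
Cell spans 2° lon × 1° lat.
west -130.00, east -128.00.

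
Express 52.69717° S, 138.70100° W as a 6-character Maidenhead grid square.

CD07ph

Add 180° to longitude and 90° to latitude: 41.2990, 37.3028.
Field: 41.2990/20 → 2 → C, 37.3028/10 → 3 → D; chars CD.
Square: 1.2990/2 → 0, 7.3028/1 → 7; chars 07.
Subsquare: 1.2990/0.0833333 → 15 → p, 0.3028/0.0416667 → 7 → h; chars ph.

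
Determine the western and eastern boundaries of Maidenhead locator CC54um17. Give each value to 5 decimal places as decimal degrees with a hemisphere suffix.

Field C=2, C=2: +2·20° lon, +2·10° lat → SW at lon -140°, lat -70°.
Square 5, 4: +5·2° lon, +4·1° lat → SW at lon -130°, lat -66°.
Subsquare u=20, m=12: +20·0.0833333° lon, +12·0.0416667° lat → SW at lon -128.333°, lat -65.5°.
Extended square 1, 7: +1·0.00833333° lon, +7·0.00416667° lat → SW at lon -128.325°, lat -65.4708°.
Cell spans 0.00833333° lon × 0.00416667° lat.
west 128.32500° W, east 128.31667° W.

128.32500° W, 128.31667° W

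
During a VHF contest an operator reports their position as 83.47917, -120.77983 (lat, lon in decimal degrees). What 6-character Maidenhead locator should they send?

CR93ol

Add 180° to longitude and 90° to latitude: 59.2202, 173.4792.
Field: 59.2202/20 → 2 → C, 173.4792/10 → 17 → R; chars CR.
Square: 19.2202/2 → 9, 3.4792/1 → 3; chars 93.
Subsquare: 1.2202/0.0833333 → 14 → o, 0.4792/0.0416667 → 11 → l; chars ol.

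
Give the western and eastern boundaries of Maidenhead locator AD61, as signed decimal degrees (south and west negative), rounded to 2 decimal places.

-168.00, -166.00

Field A=0, D=3: +0·20° lon, +3·10° lat → SW at lon -180°, lat -60°.
Square 6, 1: +6·2° lon, +1·1° lat → SW at lon -168°, lat -59°.
Cell spans 2° lon × 1° lat.
west -168.00, east -166.00.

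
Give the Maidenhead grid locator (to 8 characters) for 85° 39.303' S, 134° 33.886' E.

PA74gi72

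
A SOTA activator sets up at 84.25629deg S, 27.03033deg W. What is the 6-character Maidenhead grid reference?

HA65lr

Offset from 180°W / 90°S: lon 152.9697°, lat 5.7437°.
Field: 152.9697/20 → 7 → H, 5.7437/10 → 0 → A; chars HA.
Square: 12.9697/2 → 6, 5.7437/1 → 5; chars 65.
Subsquare: 0.9697/0.0833333 → 11 → l, 0.7437/0.0416667 → 17 → r; chars lr.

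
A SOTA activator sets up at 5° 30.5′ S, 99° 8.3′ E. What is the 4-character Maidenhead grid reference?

Offset from 180°W / 90°S: lon 279.14°, lat 84.49°.
Field (20°×10°, letters A–R): 279.14/20 → 13 → N, 84.49/10 → 8 → I; chars NI.
Square (2°×1°, digits 0–9): 19.14/2 → 9, 4.49/1 → 4; chars 94.

NI94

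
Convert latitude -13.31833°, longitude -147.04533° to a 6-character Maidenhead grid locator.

BH66lq

Add 180° to longitude and 90° to latitude: 32.9547, 76.6817.
Field: lon ⌊32.9547/20⌋ = 1 → B; lat ⌊76.6817/10⌋ = 7 → H.
Square: lon ⌊12.9547/2⌋ = 6; lat ⌊6.6817/1⌋ = 6.
Subsquare: lon ⌊0.9547/0.0833333⌋ = 11 → l; lat ⌊0.6817/0.0416667⌋ = 16 → q.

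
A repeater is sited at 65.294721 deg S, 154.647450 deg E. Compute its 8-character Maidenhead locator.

Add 180° to longitude and 90° to latitude: 334.64745, 24.70528.
Field: 334.64745/20 → 16 → Q, 24.70528/10 → 2 → C; chars QC.
Square: 14.64745/2 → 7, 4.70528/1 → 4; chars 74.
Subsquare: 0.64745/0.0833333 → 7 → h, 0.70528/0.0416667 → 16 → q; chars hq.
Extended square: 0.06412/0.00833333 → 7, 0.03861/0.00416667 → 9; chars 79.

QC74hq79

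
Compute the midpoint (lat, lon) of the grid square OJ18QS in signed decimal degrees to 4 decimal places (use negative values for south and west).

8.7708, 103.3750

Field O=14, J=9: +14·20° lon, +9·10° lat → SW at lon 100°, lat 0°.
Square 1, 8: +1·2° lon, +8·1° lat → SW at lon 102°, lat 8°.
Subsquare q=16, s=18: +16·0.0833333° lon, +18·0.0416667° lat → SW at lon 103.333°, lat 8.75°.
Cell spans 0.0833333° lon × 0.0416667° lat. Centre is SW corner plus half of each.
latitude 8.7708, longitude 103.3750.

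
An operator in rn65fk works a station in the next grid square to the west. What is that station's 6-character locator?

RN65ek

Longitude subsquare f = 5; −1 → 4 = e.
The latitude characters are unchanged.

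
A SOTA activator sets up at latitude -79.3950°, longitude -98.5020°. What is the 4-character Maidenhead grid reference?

EB00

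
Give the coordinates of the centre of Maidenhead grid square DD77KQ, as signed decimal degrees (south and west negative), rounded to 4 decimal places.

Field D=3, D=3: +3·20° lon, +3·10° lat → SW at lon -120°, lat -60°.
Square 7, 7: +7·2° lon, +7·1° lat → SW at lon -106°, lat -53°.
Subsquare k=10, q=16: +10·0.0833333° lon, +16·0.0416667° lat → SW at lon -105.167°, lat -52.3333°.
Cell spans 0.0833333° lon × 0.0416667° lat. Centre is SW corner plus half of each.
latitude -52.3125, longitude -105.1250.

-52.3125, -105.1250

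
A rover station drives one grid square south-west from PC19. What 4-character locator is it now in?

PC08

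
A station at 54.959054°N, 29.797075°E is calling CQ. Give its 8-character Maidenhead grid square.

Offset from 180°W / 90°S: lon 209.79708°, lat 144.95905°.
Field: 209.79708/20 → 10 → K, 144.95905/10 → 14 → O; chars KO.
Square: 9.79708/2 → 4, 4.95905/1 → 4; chars 44.
Subsquare: 1.79708/0.0833333 → 21 → v, 0.95905/0.0416667 → 23 → x; chars vx.
Extended square: 0.04708/0.00833333 → 5, 0.00072/0.00416667 → 0; chars 50.

KO44vx50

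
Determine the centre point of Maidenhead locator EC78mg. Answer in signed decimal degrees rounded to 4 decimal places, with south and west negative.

-61.7292, -84.9583

Field E=4, C=2: +4·20° lon, +2·10° lat → SW at lon -100°, lat -70°.
Square 7, 8: +7·2° lon, +8·1° lat → SW at lon -86°, lat -62°.
Subsquare m=12, g=6: +12·0.0833333° lon, +6·0.0416667° lat → SW at lon -85°, lat -61.75°.
Cell spans 0.0833333° lon × 0.0416667° lat. Centre is SW corner plus half of each.
latitude -61.7292, longitude -84.9583.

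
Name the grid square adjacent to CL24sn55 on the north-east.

Longitude extended square 5; +1 → 6.
Latitude extended square 5; +1 → 6.

CL24sn66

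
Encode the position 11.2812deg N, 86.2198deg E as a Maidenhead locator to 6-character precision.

NK31cg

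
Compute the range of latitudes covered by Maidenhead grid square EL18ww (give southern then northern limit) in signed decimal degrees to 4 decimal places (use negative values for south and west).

28.9167, 28.9583

Field E=4, L=11: +4·20° lon, +11·10° lat → SW at lon -100°, lat 20°.
Square 1, 8: +1·2° lon, +8·1° lat → SW at lon -98°, lat 28°.
Subsquare w=22, w=22: +22·0.0833333° lon, +22·0.0416667° lat → SW at lon -96.1667°, lat 28.9167°.
Cell spans 0.0833333° lon × 0.0416667° lat.
south 28.9167, north 28.9583.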